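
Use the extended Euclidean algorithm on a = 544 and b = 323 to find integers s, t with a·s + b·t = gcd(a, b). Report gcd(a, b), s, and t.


Euclidean algorithm on (544, 323) — divide until remainder is 0:
  544 = 1 · 323 + 221
  323 = 1 · 221 + 102
  221 = 2 · 102 + 17
  102 = 6 · 17 + 0
gcd(544, 323) = 17.
Track Bezout coefficients alongside the remainders: start with r₀ = 544 = a·1 + b·0 (s = 1, t = 0) and r₁ = 323 = a·0 + b·1 (s = 0, t = 1); each new remainder r_{k+1} = r_{k-1} − q_k·r_k inherits s_{k+1} = s_{k-1} − q_k·s_k, t_{k+1} = t_{k-1} − q_k·t_k, so r_k = a·s_k + b·t_k at every step:
  q = 1: r = 221, s = 1 − 1·0 = 1, t = 0 − 1·1 = -1  (check: 544·1 + 323·(-1) = 221)
  q = 1: r = 102, s = 0 − 1·1 = -1, t = 1 − 1·(-1) = 2  (check: 544·(-1) + 323·2 = 102)
  q = 2: r = 17, s = 1 − 2·(-1) = 3, t = -1 − 2·2 = -5  (check: 544·3 + 323·(-5) = 17)
The row with r = 17 (the gcd) gives the Bezout coefficients s = 3, t = -5.
Result: 544 · (3) + 323 · (-5) = 17.

gcd(544, 323) = 17; s = 3, t = -5 (check: 544·3 + 323·(-5) = 17).


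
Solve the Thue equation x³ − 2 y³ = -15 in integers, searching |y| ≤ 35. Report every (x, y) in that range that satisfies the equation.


The equation is x³ - 2y³ = -15. For fixed y, x³ = 2·y³ − 15, so a solution requires the RHS to be a perfect cube.
Strategy: iterate y from -35 to 35, compute RHS = 2·y³ − 15, and check whether it is a (positive or negative) perfect cube.
Check small values of y:
  y = 0: RHS = -15 is not a perfect cube.
  y = 1: RHS = -13 is not a perfect cube.
  y = -1: RHS = -17 is not a perfect cube.
  y = 2: RHS = 1 = (1)³ ⇒ x = 1 works.
  y = -2: RHS = -31 is not a perfect cube.
  y = 3: RHS = 39 is not a perfect cube.
  y = -3: RHS = -69 is not a perfect cube.
Continuing the search up to |y| = 35 finds no further solutions beyond those listed.
Collected solutions: (1, 2).

Solutions (with |y| ≤ 35): (1, 2).


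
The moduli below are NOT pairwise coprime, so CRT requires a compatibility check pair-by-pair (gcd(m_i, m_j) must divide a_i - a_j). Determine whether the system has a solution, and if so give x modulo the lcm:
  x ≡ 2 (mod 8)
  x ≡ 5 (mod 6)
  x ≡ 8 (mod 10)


Moduli 8, 6, 10 are not pairwise coprime, so CRT works modulo lcm(m_i) when all pairwise compatibility conditions hold.
Pairwise compatibility: gcd(m_i, m_j) must divide a_i - a_j for every pair.
Merge one congruence at a time:
  Start: x ≡ 2 (mod 8).
  Combine with x ≡ 5 (mod 6): gcd(8, 6) = 2, and 5 - 2 = 3 is NOT divisible by 2.
    ⇒ system is inconsistent (no integer solution).

No solution (the system is inconsistent).


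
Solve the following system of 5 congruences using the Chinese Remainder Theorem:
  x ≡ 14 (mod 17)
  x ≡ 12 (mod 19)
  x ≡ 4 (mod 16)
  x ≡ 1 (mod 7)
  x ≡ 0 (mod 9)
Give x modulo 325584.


Product of moduli M = 17 · 19 · 16 · 7 · 9 = 325584.
Merge one congruence at a time:
  Start: x ≡ 14 (mod 17).
  Combine with x ≡ 12 (mod 19); new modulus lcm = 323.
    Write x = 14 + 17·t and substitute into x ≡ 12 (mod 19): 17·t ≡ 12 − 14 = -2 (mod 19).
    Reduce coefficients mod 19: 17·t ≡ 17 (mod 19).
    The inverse of 17 mod 19 is 9 (since 17·9 = 153 = 8·19 + 1), so t ≡ 9·17 = 153 ≡ 1 (mod 19).
    Then x = 14 + 17·1 = 31, valid modulo lcm(17, 19) = 323: x ≡ 31 (mod 323).
  Combine with x ≡ 4 (mod 16); new modulus lcm = 5168.
    Write x = 31 + 323·t and substitute into x ≡ 4 (mod 16): 323·t ≡ 4 − 31 = -27 (mod 16).
    Reduce coefficients mod 16: 3·t ≡ 5 (mod 16).
    The inverse of 3 mod 16 is 11 (since 3·11 = 33 = 2·16 + 1), so t ≡ 11·5 = 55 ≡ 7 (mod 16).
    Then x = 31 + 323·7 = 2292, valid modulo lcm(323, 16) = 5168: x ≡ 2292 (mod 5168).
  Combine with x ≡ 1 (mod 7); new modulus lcm = 36176.
    Write x = 2292 + 5168·t and substitute into x ≡ 1 (mod 7): 5168·t ≡ 1 − 2292 = -2291 (mod 7).
    Reduce coefficients mod 7: 2·t ≡ 5 (mod 7).
    The inverse of 2 mod 7 is 4 (since 2·4 = 8 = 1·7 + 1), so t ≡ 4·5 = 20 ≡ 6 (mod 7).
    Then x = 2292 + 5168·6 = 33300, valid modulo lcm(5168, 7) = 36176: x ≡ 33300 (mod 36176).
  Combine with x ≡ 0 (mod 9); new modulus lcm = 325584.
    Write x = 33300 + 36176·t and substitute into x ≡ 0 (mod 9): 36176·t ≡ 0 − 33300 = -33300 (mod 9).
    Reduce coefficients mod 9: 5·t ≡ 0 (mod 9).
    The inverse of 5 mod 9 is 2 (since 5·2 = 10 = 1·9 + 1), so t ≡ 2·0 = 0 ≡ 0 (mod 9).
    Then x = 33300 + 36176·0 = 33300, valid modulo lcm(36176, 9) = 325584: x ≡ 33300 (mod 325584).
Verify against each original: 33300 mod 17 = 14, 33300 mod 19 = 12, 33300 mod 16 = 4, 33300 mod 7 = 1, 33300 mod 9 = 0.

x ≡ 33300 (mod 325584).


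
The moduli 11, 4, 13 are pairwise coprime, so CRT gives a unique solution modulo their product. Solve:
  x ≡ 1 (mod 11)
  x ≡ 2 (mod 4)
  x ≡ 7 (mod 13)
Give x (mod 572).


Moduli 11, 4, 13 are pairwise coprime; by CRT there is a unique solution modulo M = 11 · 4 · 13 = 572.
Solve pairwise, accumulating the modulus:
  Start with x ≡ 1 (mod 11).
  Combine with x ≡ 2 (mod 4): since gcd(11, 4) = 1, we get a unique residue mod 44.
    Write x = 1 + 11·t and substitute into x ≡ 2 (mod 4): 11·t ≡ 2 − 1 = 1 (mod 4).
    Reduce coefficients mod 4: 3·t ≡ 1 (mod 4).
    The inverse of 3 mod 4 is 3 (since 3·3 = 9 = 2·4 + 1), so t ≡ 3·1 = 3 ≡ 3 (mod 4).
    Then x = 1 + 11·3 = 34, valid modulo lcm(11, 4) = 44: x ≡ 34 (mod 44).
  Combine with x ≡ 7 (mod 13): since gcd(44, 13) = 1, we get a unique residue mod 572.
    Write x = 34 + 44·t and substitute into x ≡ 7 (mod 13): 44·t ≡ 7 − 34 = -27 (mod 13).
    Reduce coefficients mod 13: 5·t ≡ 12 (mod 13).
    The inverse of 5 mod 13 is 8 (since 5·8 = 40 = 3·13 + 1), so t ≡ 8·12 = 96 ≡ 5 (mod 13).
    Then x = 34 + 44·5 = 254, valid modulo lcm(44, 13) = 572: x ≡ 254 (mod 572).
Verify: 254 mod 11 = 1 ✓, 254 mod 4 = 2 ✓, 254 mod 13 = 7 ✓.

x ≡ 254 (mod 572).


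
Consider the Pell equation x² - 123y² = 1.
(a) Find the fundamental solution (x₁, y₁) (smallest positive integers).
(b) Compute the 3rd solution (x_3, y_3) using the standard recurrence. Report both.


Step 1: Find the fundamental solution (x₁, y₁) of x² - 123y² = 1.
  Expand √123 as a continued fraction. a₀ = ⌊√123⌋ = 11; iterate m_{k+1} = d_k·a_k − m_k, d_{k+1} = (123 − m_{k+1}²)/d_k, a_{k+1} = ⌊(a₀ + m_{k+1})/d_{k+1}⌋ (starting m₀ = 0, d₀ = 1), with convergents p_k = a_k·p_{k-1} + p_{k-2}, q_k = a_k·q_{k-1} + q_{k-2} (p₋₁ = 1, q₋₁ = 0):
  k = 0: a₀ = 11; p₀/q₀ = 11/1; p₀² − 123·q₀² = 121 − 123 = -2.
  k = 1: m = 11, d = 2, a = ⌊(11 + 11)/2⌋ = 11; p/q = (11·11 + 1)/(11·1 + 0) = 122/11; p² − 123·q² = 14884 − 14883 = 1.
  The first convergent with p² − 123·q² = 1 gives the fundamental solution (x₁, y₁) = (122, 11).
Step 2: Apply the recurrence (x_{n+1}, y_{n+1}) = (x₁x_n + 123y₁y_n, x₁y_n + y₁x_n) repeatedly.
  From (x_1, y_1) = (122, 11): x_2 = 122·122 + 123·11·11 = 29767; y_2 = 122·11 + 11·122 = 2684.
  From (x_2, y_2) = (29767, 2684): x_3 = 122·29767 + 123·11·2684 = 7263026; y_3 = 122·2684 + 11·29767 = 654885.
Step 3: Verify x_3² - 123·y_3² = 52751546676676 - 52751546676675 = 1 (should be 1). ✓

(x_1, y_1) = (122, 11); (x_3, y_3) = (7263026, 654885).


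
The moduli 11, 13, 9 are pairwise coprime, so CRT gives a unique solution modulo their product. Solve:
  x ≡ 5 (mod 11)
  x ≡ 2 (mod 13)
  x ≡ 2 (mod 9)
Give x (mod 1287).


Moduli 11, 13, 9 are pairwise coprime; by CRT there is a unique solution modulo M = 11 · 13 · 9 = 1287.
Solve pairwise, accumulating the modulus:
  Start with x ≡ 5 (mod 11).
  Combine with x ≡ 2 (mod 13): since gcd(11, 13) = 1, we get a unique residue mod 143.
    Write x = 5 + 11·t and substitute into x ≡ 2 (mod 13): 11·t ≡ 2 − 5 = -3 (mod 13).
    Reduce coefficients mod 13: 11·t ≡ 10 (mod 13).
    The inverse of 11 mod 13 is 6 (since 11·6 = 66 = 5·13 + 1), so t ≡ 6·10 = 60 ≡ 8 (mod 13).
    Then x = 5 + 11·8 = 93, valid modulo lcm(11, 13) = 143: x ≡ 93 (mod 143).
  Combine with x ≡ 2 (mod 9): since gcd(143, 9) = 1, we get a unique residue mod 1287.
    Write x = 93 + 143·t and substitute into x ≡ 2 (mod 9): 143·t ≡ 2 − 93 = -91 (mod 9).
    Reduce coefficients mod 9: 8·t ≡ 8 (mod 9).
    The inverse of 8 mod 9 is 8 (since 8·8 = 64 = 7·9 + 1), so t ≡ 8·8 = 64 ≡ 1 (mod 9).
    Then x = 93 + 143·1 = 236, valid modulo lcm(143, 9) = 1287: x ≡ 236 (mod 1287).
Verify: 236 mod 11 = 5 ✓, 236 mod 13 = 2 ✓, 236 mod 9 = 2 ✓.

x ≡ 236 (mod 1287).


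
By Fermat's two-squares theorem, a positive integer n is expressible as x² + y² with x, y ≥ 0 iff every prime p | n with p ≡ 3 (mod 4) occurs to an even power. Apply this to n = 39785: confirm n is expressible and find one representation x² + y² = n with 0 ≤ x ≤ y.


Step 1: Factor n = 39785 = 5 · 73 · 109.
Step 2: Check the mod-4 condition on each prime factor: 5 ≡ 1 (mod 4), exponent 1; 73 ≡ 1 (mod 4), exponent 1; 109 ≡ 1 (mod 4), exponent 1.
All primes ≡ 3 (mod 4) appear to even exponent (or don't appear), so by the two-squares theorem n IS expressible as a sum of two squares.
Step 3: Build a representation. Here n = 5 · 73 · 109 is a product of primes ≡ 1 (mod 4). Each prime p ≡ 1 (mod 4) is itself a sum of two squares; find a² by testing p − a² for a perfect square:
  5: 5 − 1² = 4 = 2² ⇒ 5 = 1² + 2².
  73: 73 − 1² = 72, 73 − 2² = 69, 73 − 3² = 64 = 8² ⇒ 73 = 3² + 8².
  109: 109 − 1² = 108, 109 − 2² = 105, 109 − 3² = 100 = 10² ⇒ 109 = 3² + 10².
  Combine using the Brahmagupta–Fibonacci identity (a² + b²)(c² + d²) = (ac − bd)² + (ad + bc)² = (ac + bd)² + (ad − bc)²:
  5 · 73 = 365: from (1² + 2²)(3² + 8²), take (1·3 − 2·8, 1·8 + 2·3) = (3 − 16, 8 + 6) = (-13, 14); dropping signs (only squares matter) gives (13, 14); check 13² + 14² = 169 + 196 = 365 ✓.
  365 · 109 = 39785: from (13² + 14²)(3² + 10²), take (13·3 − 14·10, 13·10 + 14·3) = (39 − 140, 130 + 42) = (-101, 172); dropping signs (only squares matter) gives (101, 172); check 101² + 172² = 10201 + 29584 = 39785 ✓.
Step 4: Order so x ≤ y and verify: 101² + 172² = 10201 + 29584 = 39785 = n. ✓

n = 39785 = 101² + 172² (one valid representation with x ≤ y).


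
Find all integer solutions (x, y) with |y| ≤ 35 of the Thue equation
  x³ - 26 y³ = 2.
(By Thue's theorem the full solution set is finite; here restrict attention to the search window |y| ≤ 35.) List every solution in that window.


The equation is x³ - 26y³ = 2. For fixed y, x³ = 26·y³ + 2, so a solution requires the RHS to be a perfect cube.
Strategy: iterate y from -35 to 35, compute RHS = 26·y³ + 2, and check whether it is a (positive or negative) perfect cube.
Check small values of y:
  y = 0: RHS = 2 is not a perfect cube.
  y = 1: RHS = 28 is not a perfect cube.
  y = -1: RHS = -24 is not a perfect cube.
  y = 2: RHS = 210 is not a perfect cube.
  y = -2: RHS = -206 is not a perfect cube.
  y = 3: RHS = 704 is not a perfect cube.
  y = -3: RHS = -700 is not a perfect cube.
Continuing the search up to |y| = 35 finds no solutions either.
No (x, y) in the scanned range satisfies the equation.

No integer solutions with |y| ≤ 35.


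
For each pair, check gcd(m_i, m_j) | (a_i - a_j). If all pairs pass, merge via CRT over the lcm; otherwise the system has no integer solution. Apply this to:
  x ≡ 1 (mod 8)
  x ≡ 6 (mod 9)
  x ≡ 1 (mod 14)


Moduli 8, 9, 14 are not pairwise coprime, so CRT works modulo lcm(m_i) when all pairwise compatibility conditions hold.
Pairwise compatibility: gcd(m_i, m_j) must divide a_i - a_j for every pair.
Merge one congruence at a time:
  Start: x ≡ 1 (mod 8).
  Combine with x ≡ 6 (mod 9): gcd(8, 9) = 1; 6 - 1 = 5, which IS divisible by 1, so compatible.
    Write x = 1 + 8·t and substitute into x ≡ 6 (mod 9): 8·t ≡ 6 − 1 = 5 (mod 9).
    The inverse of 8 mod 9 is 8 (since 8·8 = 64 = 7·9 + 1), so t ≡ 8·5 = 40 ≡ 4 (mod 9).
    Then x = 1 + 8·4 = 33, valid modulo lcm(8, 9) = 72: x ≡ 33 (mod 72).
  Combine with x ≡ 1 (mod 14): gcd(72, 14) = 2; 1 - 33 = -32, which IS divisible by 2, so compatible.
    Write x = 33 + 72·t and substitute into x ≡ 1 (mod 14): 72·t ≡ 1 − 33 = -32 (mod 14).
    Divide the congruence (and modulus) by g = 2: 36·t ≡ -16 (mod 7).
    Reduce coefficients mod 7: 1·t ≡ 5 (mod 7).
    So t ≡ 5 (mod 7).
    Then x = 33 + 72·5 = 393, valid modulo lcm(72, 14) = 504: x ≡ 393 (mod 504).
Verify: 393 mod 8 = 1, 393 mod 9 = 6, 393 mod 14 = 1.

x ≡ 393 (mod 504).


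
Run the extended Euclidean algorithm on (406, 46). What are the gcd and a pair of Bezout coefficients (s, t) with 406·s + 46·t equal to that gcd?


Euclidean algorithm on (406, 46) — divide until remainder is 0:
  406 = 8 · 46 + 38
  46 = 1 · 38 + 8
  38 = 4 · 8 + 6
  8 = 1 · 6 + 2
  6 = 3 · 2 + 0
gcd(406, 46) = 2.
Track Bezout coefficients alongside the remainders: start with r₀ = 406 = a·1 + b·0 (s = 1, t = 0) and r₁ = 46 = a·0 + b·1 (s = 0, t = 1); each new remainder r_{k+1} = r_{k-1} − q_k·r_k inherits s_{k+1} = s_{k-1} − q_k·s_k, t_{k+1} = t_{k-1} − q_k·t_k, so r_k = a·s_k + b·t_k at every step:
  q = 8: r = 38, s = 1 − 8·0 = 1, t = 0 − 8·1 = -8  (check: 406·1 + 46·(-8) = 38)
  q = 1: r = 8, s = 0 − 1·1 = -1, t = 1 − 1·(-8) = 9  (check: 406·(-1) + 46·9 = 8)
  q = 4: r = 6, s = 1 − 4·(-1) = 5, t = -8 − 4·9 = -44  (check: 406·5 + 46·(-44) = 6)
  q = 1: r = 2, s = -1 − 1·5 = -6, t = 9 − 1·(-44) = 53  (check: 406·(-6) + 46·53 = 2)
The row with r = 2 (the gcd) gives the Bezout coefficients s = -6, t = 53.
Result: 406 · (-6) + 46 · (53) = 2.

gcd(406, 46) = 2; s = -6, t = 53 (check: 406·(-6) + 46·53 = 2).


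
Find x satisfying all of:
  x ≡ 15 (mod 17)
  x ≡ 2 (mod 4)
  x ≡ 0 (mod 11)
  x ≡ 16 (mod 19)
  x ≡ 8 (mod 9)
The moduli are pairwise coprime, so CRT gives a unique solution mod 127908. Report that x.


Product of moduli M = 17 · 4 · 11 · 19 · 9 = 127908.
Merge one congruence at a time:
  Start: x ≡ 15 (mod 17).
  Combine with x ≡ 2 (mod 4); new modulus lcm = 68.
    Write x = 15 + 17·t and substitute into x ≡ 2 (mod 4): 17·t ≡ 2 − 15 = -13 (mod 4).
    Reduce coefficients mod 4: 1·t ≡ 3 (mod 4).
    So t ≡ 3 (mod 4).
    Then x = 15 + 17·3 = 66, valid modulo lcm(17, 4) = 68: x ≡ 66 (mod 68).
  Combine with x ≡ 0 (mod 11); new modulus lcm = 748.
    Write x = 66 + 68·t and substitute into x ≡ 0 (mod 11): 68·t ≡ 0 − 66 = -66 (mod 11).
    Reduce coefficients mod 11: 2·t ≡ 0 (mod 11).
    The inverse of 2 mod 11 is 6 (since 2·6 = 12 = 1·11 + 1), so t ≡ 6·0 = 0 ≡ 0 (mod 11).
    Then x = 66 + 68·0 = 66, valid modulo lcm(68, 11) = 748: x ≡ 66 (mod 748).
  Combine with x ≡ 16 (mod 19); new modulus lcm = 14212.
    Write x = 66 + 748·t and substitute into x ≡ 16 (mod 19): 748·t ≡ 16 − 66 = -50 (mod 19).
    Reduce coefficients mod 19: 7·t ≡ 7 (mod 19).
    The inverse of 7 mod 19 is 11 (since 7·11 = 77 = 4·19 + 1), so t ≡ 11·7 = 77 ≡ 1 (mod 19).
    Then x = 66 + 748·1 = 814, valid modulo lcm(748, 19) = 14212: x ≡ 814 (mod 14212).
  Combine with x ≡ 8 (mod 9); new modulus lcm = 127908.
    Write x = 814 + 14212·t and substitute into x ≡ 8 (mod 9): 14212·t ≡ 8 − 814 = -806 (mod 9).
    Reduce coefficients mod 9: 1·t ≡ 4 (mod 9).
    So t ≡ 4 (mod 9).
    Then x = 814 + 14212·4 = 57662, valid modulo lcm(14212, 9) = 127908: x ≡ 57662 (mod 127908).
Verify against each original: 57662 mod 17 = 15, 57662 mod 4 = 2, 57662 mod 11 = 0, 57662 mod 19 = 16, 57662 mod 9 = 8.

x ≡ 57662 (mod 127908).


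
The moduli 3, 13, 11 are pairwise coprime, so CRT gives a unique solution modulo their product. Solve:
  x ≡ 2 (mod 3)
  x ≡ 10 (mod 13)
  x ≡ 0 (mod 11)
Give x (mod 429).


Moduli 3, 13, 11 are pairwise coprime; by CRT there is a unique solution modulo M = 3 · 13 · 11 = 429.
Solve pairwise, accumulating the modulus:
  Start with x ≡ 2 (mod 3).
  Combine with x ≡ 10 (mod 13): since gcd(3, 13) = 1, we get a unique residue mod 39.
    Write x = 2 + 3·t and substitute into x ≡ 10 (mod 13): 3·t ≡ 10 − 2 = 8 (mod 13).
    The inverse of 3 mod 13 is 9 (since 3·9 = 27 = 2·13 + 1), so t ≡ 9·8 = 72 ≡ 7 (mod 13).
    Then x = 2 + 3·7 = 23, valid modulo lcm(3, 13) = 39: x ≡ 23 (mod 39).
  Combine with x ≡ 0 (mod 11): since gcd(39, 11) = 1, we get a unique residue mod 429.
    Write x = 23 + 39·t and substitute into x ≡ 0 (mod 11): 39·t ≡ 0 − 23 = -23 (mod 11).
    Reduce coefficients mod 11: 6·t ≡ 10 (mod 11).
    The inverse of 6 mod 11 is 2 (since 6·2 = 12 = 1·11 + 1), so t ≡ 2·10 = 20 ≡ 9 (mod 11).
    Then x = 23 + 39·9 = 374, valid modulo lcm(39, 11) = 429: x ≡ 374 (mod 429).
Verify: 374 mod 3 = 2 ✓, 374 mod 13 = 10 ✓, 374 mod 11 = 0 ✓.

x ≡ 374 (mod 429).


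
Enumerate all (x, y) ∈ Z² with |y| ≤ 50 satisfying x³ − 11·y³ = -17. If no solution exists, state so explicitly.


The equation is x³ - 11y³ = -17. For fixed y, x³ = 11·y³ − 17, so a solution requires the RHS to be a perfect cube.
Strategy: iterate y from -50 to 50, compute RHS = 11·y³ − 17, and check whether it is a (positive or negative) perfect cube.
Check small values of y:
  y = 0: RHS = -17 is not a perfect cube.
  y = 1: RHS = -6 is not a perfect cube.
  y = -1: RHS = -28 is not a perfect cube.
  y = 2: RHS = 71 is not a perfect cube.
  y = -2: RHS = -105 is not a perfect cube.
  y = 3: RHS = 280 is not a perfect cube.
  y = -3: RHS = -314 is not a perfect cube.
Continuing the search up to |y| = 50 finds no solutions either.
No (x, y) in the scanned range satisfies the equation.

No integer solutions with |y| ≤ 50.


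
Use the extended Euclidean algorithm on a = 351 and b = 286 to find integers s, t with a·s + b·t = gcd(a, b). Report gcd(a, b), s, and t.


Euclidean algorithm on (351, 286) — divide until remainder is 0:
  351 = 1 · 286 + 65
  286 = 4 · 65 + 26
  65 = 2 · 26 + 13
  26 = 2 · 13 + 0
gcd(351, 286) = 13.
Track Bezout coefficients alongside the remainders: start with r₀ = 351 = a·1 + b·0 (s = 1, t = 0) and r₁ = 286 = a·0 + b·1 (s = 0, t = 1); each new remainder r_{k+1} = r_{k-1} − q_k·r_k inherits s_{k+1} = s_{k-1} − q_k·s_k, t_{k+1} = t_{k-1} − q_k·t_k, so r_k = a·s_k + b·t_k at every step:
  q = 1: r = 65, s = 1 − 1·0 = 1, t = 0 − 1·1 = -1  (check: 351·1 + 286·(-1) = 65)
  q = 4: r = 26, s = 0 − 4·1 = -4, t = 1 − 4·(-1) = 5  (check: 351·(-4) + 286·5 = 26)
  q = 2: r = 13, s = 1 − 2·(-4) = 9, t = -1 − 2·5 = -11  (check: 351·9 + 286·(-11) = 13)
The row with r = 13 (the gcd) gives the Bezout coefficients s = 9, t = -11.
Result: 351 · (9) + 286 · (-11) = 13.

gcd(351, 286) = 13; s = 9, t = -11 (check: 351·9 + 286·(-11) = 13).


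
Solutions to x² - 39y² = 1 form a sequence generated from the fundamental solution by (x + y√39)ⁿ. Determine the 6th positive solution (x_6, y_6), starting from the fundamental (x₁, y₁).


Step 1: Find the fundamental solution (x₁, y₁) of x² - 39y² = 1.
  Expand √39 as a continued fraction. a₀ = ⌊√39⌋ = 6; iterate m_{k+1} = d_k·a_k − m_k, d_{k+1} = (39 − m_{k+1}²)/d_k, a_{k+1} = ⌊(a₀ + m_{k+1})/d_{k+1}⌋ (starting m₀ = 0, d₀ = 1), with convergents p_k = a_k·p_{k-1} + p_{k-2}, q_k = a_k·q_{k-1} + q_{k-2} (p₋₁ = 1, q₋₁ = 0):
  k = 0: a₀ = 6; p₀/q₀ = 6/1; p₀² − 39·q₀² = 36 − 39 = -3.
  k = 1: m = 6, d = 3, a = ⌊(6 + 6)/3⌋ = 4; p/q = (4·6 + 1)/(4·1 + 0) = 25/4; p² − 39·q² = 625 − 624 = 1.
  The first convergent with p² − 39·q² = 1 gives the fundamental solution (x₁, y₁) = (25, 4).
Step 2: Apply the recurrence (x_{n+1}, y_{n+1}) = (x₁x_n + 39y₁y_n, x₁y_n + y₁x_n) repeatedly.
  From (x_1, y_1) = (25, 4): x_2 = 25·25 + 39·4·4 = 1249; y_2 = 25·4 + 4·25 = 200.
  From (x_2, y_2) = (1249, 200): x_3 = 25·1249 + 39·4·200 = 62425; y_3 = 25·200 + 4·1249 = 9996.
  From (x_3, y_3) = (62425, 9996): x_4 = 25·62425 + 39·4·9996 = 3120001; y_4 = 25·9996 + 4·62425 = 499600.
  From (x_4, y_4) = (3120001, 499600): x_5 = 25·3120001 + 39·4·499600 = 155937625; y_5 = 25·499600 + 4·3120001 = 24970004.
  From (x_5, y_5) = (155937625, 24970004): x_6 = 25·155937625 + 39·4·24970004 = 7793761249; y_6 = 25·24970004 + 4·155937625 = 1248000600.
Step 3: Verify x_6² - 39·y_6² = 60742714406414040001 - 60742714406414040000 = 1 (should be 1). ✓

(x_1, y_1) = (25, 4); (x_6, y_6) = (7793761249, 1248000600).


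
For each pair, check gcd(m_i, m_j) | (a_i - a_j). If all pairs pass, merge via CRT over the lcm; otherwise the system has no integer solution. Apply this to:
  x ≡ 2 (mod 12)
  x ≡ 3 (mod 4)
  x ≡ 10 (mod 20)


Moduli 12, 4, 20 are not pairwise coprime, so CRT works modulo lcm(m_i) when all pairwise compatibility conditions hold.
Pairwise compatibility: gcd(m_i, m_j) must divide a_i - a_j for every pair.
Merge one congruence at a time:
  Start: x ≡ 2 (mod 12).
  Combine with x ≡ 3 (mod 4): gcd(12, 4) = 4, and 3 - 2 = 1 is NOT divisible by 4.
    ⇒ system is inconsistent (no integer solution).

No solution (the system is inconsistent).


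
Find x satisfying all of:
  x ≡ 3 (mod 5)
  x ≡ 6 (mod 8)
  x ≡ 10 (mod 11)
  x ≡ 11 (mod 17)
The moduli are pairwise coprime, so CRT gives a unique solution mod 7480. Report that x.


Product of moduli M = 5 · 8 · 11 · 17 = 7480.
Merge one congruence at a time:
  Start: x ≡ 3 (mod 5).
  Combine with x ≡ 6 (mod 8); new modulus lcm = 40.
    Write x = 3 + 5·t and substitute into x ≡ 6 (mod 8): 5·t ≡ 6 − 3 = 3 (mod 8).
    The inverse of 5 mod 8 is 5 (since 5·5 = 25 = 3·8 + 1), so t ≡ 5·3 = 15 ≡ 7 (mod 8).
    Then x = 3 + 5·7 = 38, valid modulo lcm(5, 8) = 40: x ≡ 38 (mod 40).
  Combine with x ≡ 10 (mod 11); new modulus lcm = 440.
    Write x = 38 + 40·t and substitute into x ≡ 10 (mod 11): 40·t ≡ 10 − 38 = -28 (mod 11).
    Reduce coefficients mod 11: 7·t ≡ 5 (mod 11).
    The inverse of 7 mod 11 is 8 (since 7·8 = 56 = 5·11 + 1), so t ≡ 8·5 = 40 ≡ 7 (mod 11).
    Then x = 38 + 40·7 = 318, valid modulo lcm(40, 11) = 440: x ≡ 318 (mod 440).
  Combine with x ≡ 11 (mod 17); new modulus lcm = 7480.
    Write x = 318 + 440·t and substitute into x ≡ 11 (mod 17): 440·t ≡ 11 − 318 = -307 (mod 17).
    Reduce coefficients mod 17: 15·t ≡ 16 (mod 17).
    The inverse of 15 mod 17 is 8 (since 15·8 = 120 = 7·17 + 1), so t ≡ 8·16 = 128 ≡ 9 (mod 17).
    Then x = 318 + 440·9 = 4278, valid modulo lcm(440, 17) = 7480: x ≡ 4278 (mod 7480).
Verify against each original: 4278 mod 5 = 3, 4278 mod 8 = 6, 4278 mod 11 = 10, 4278 mod 17 = 11.

x ≡ 4278 (mod 7480).


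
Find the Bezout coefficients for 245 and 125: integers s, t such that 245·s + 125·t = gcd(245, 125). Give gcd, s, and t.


Euclidean algorithm on (245, 125) — divide until remainder is 0:
  245 = 1 · 125 + 120
  125 = 1 · 120 + 5
  120 = 24 · 5 + 0
gcd(245, 125) = 5.
Track Bezout coefficients alongside the remainders: start with r₀ = 245 = a·1 + b·0 (s = 1, t = 0) and r₁ = 125 = a·0 + b·1 (s = 0, t = 1); each new remainder r_{k+1} = r_{k-1} − q_k·r_k inherits s_{k+1} = s_{k-1} − q_k·s_k, t_{k+1} = t_{k-1} − q_k·t_k, so r_k = a·s_k + b·t_k at every step:
  q = 1: r = 120, s = 1 − 1·0 = 1, t = 0 − 1·1 = -1  (check: 245·1 + 125·(-1) = 120)
  q = 1: r = 5, s = 0 − 1·1 = -1, t = 1 − 1·(-1) = 2  (check: 245·(-1) + 125·2 = 5)
The row with r = 5 (the gcd) gives the Bezout coefficients s = -1, t = 2.
Result: 245 · (-1) + 125 · (2) = 5.

gcd(245, 125) = 5; s = -1, t = 2 (check: 245·(-1) + 125·2 = 5).


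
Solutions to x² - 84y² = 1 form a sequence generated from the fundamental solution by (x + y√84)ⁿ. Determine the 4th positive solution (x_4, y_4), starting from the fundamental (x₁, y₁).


Step 1: Find the fundamental solution (x₁, y₁) of x² - 84y² = 1.
  Expand √84 as a continued fraction. a₀ = ⌊√84⌋ = 9; iterate m_{k+1} = d_k·a_k − m_k, d_{k+1} = (84 − m_{k+1}²)/d_k, a_{k+1} = ⌊(a₀ + m_{k+1})/d_{k+1}⌋ (starting m₀ = 0, d₀ = 1), with convergents p_k = a_k·p_{k-1} + p_{k-2}, q_k = a_k·q_{k-1} + q_{k-2} (p₋₁ = 1, q₋₁ = 0):
  k = 0: a₀ = 9; p₀/q₀ = 9/1; p₀² − 84·q₀² = 81 − 84 = -3.
  k = 1: m = 9, d = 3, a = ⌊(9 + 9)/3⌋ = 6; p/q = (6·9 + 1)/(6·1 + 0) = 55/6; p² − 84·q² = 3025 − 3024 = 1.
  The first convergent with p² − 84·q² = 1 gives the fundamental solution (x₁, y₁) = (55, 6).
Step 2: Apply the recurrence (x_{n+1}, y_{n+1}) = (x₁x_n + 84y₁y_n, x₁y_n + y₁x_n) repeatedly.
  From (x_1, y_1) = (55, 6): x_2 = 55·55 + 84·6·6 = 6049; y_2 = 55·6 + 6·55 = 660.
  From (x_2, y_2) = (6049, 660): x_3 = 55·6049 + 84·6·660 = 665335; y_3 = 55·660 + 6·6049 = 72594.
  From (x_3, y_3) = (665335, 72594): x_4 = 55·665335 + 84·6·72594 = 73180801; y_4 = 55·72594 + 6·665335 = 7984680.
Step 3: Verify x_4² - 84·y_4² = 5355429635001601 - 5355429635001600 = 1 (should be 1). ✓

(x_1, y_1) = (55, 6); (x_4, y_4) = (73180801, 7984680).


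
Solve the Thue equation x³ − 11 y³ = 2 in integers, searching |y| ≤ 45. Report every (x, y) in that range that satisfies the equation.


The equation is x³ - 11y³ = 2. For fixed y, x³ = 11·y³ + 2, so a solution requires the RHS to be a perfect cube.
Strategy: iterate y from -45 to 45, compute RHS = 11·y³ + 2, and check whether it is a (positive or negative) perfect cube.
Check small values of y:
  y = 0: RHS = 2 is not a perfect cube.
  y = 1: RHS = 13 is not a perfect cube.
  y = -1: RHS = -9 is not a perfect cube.
  y = 2: RHS = 90 is not a perfect cube.
  y = -2: RHS = -86 is not a perfect cube.
  y = 3: RHS = 299 is not a perfect cube.
  y = -3: RHS = -295 is not a perfect cube.
Continuing the search up to |y| = 45 finds no solutions either.
No (x, y) in the scanned range satisfies the equation.

No integer solutions with |y| ≤ 45.


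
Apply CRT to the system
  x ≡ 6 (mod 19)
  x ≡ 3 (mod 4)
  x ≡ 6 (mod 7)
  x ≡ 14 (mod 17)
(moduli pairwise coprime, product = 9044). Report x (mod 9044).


Product of moduli M = 19 · 4 · 7 · 17 = 9044.
Merge one congruence at a time:
  Start: x ≡ 6 (mod 19).
  Combine with x ≡ 3 (mod 4); new modulus lcm = 76.
    Write x = 6 + 19·t and substitute into x ≡ 3 (mod 4): 19·t ≡ 3 − 6 = -3 (mod 4).
    Reduce coefficients mod 4: 3·t ≡ 1 (mod 4).
    The inverse of 3 mod 4 is 3 (since 3·3 = 9 = 2·4 + 1), so t ≡ 3·1 = 3 ≡ 3 (mod 4).
    Then x = 6 + 19·3 = 63, valid modulo lcm(19, 4) = 76: x ≡ 63 (mod 76).
  Combine with x ≡ 6 (mod 7); new modulus lcm = 532.
    Write x = 63 + 76·t and substitute into x ≡ 6 (mod 7): 76·t ≡ 6 − 63 = -57 (mod 7).
    Reduce coefficients mod 7: 6·t ≡ 6 (mod 7).
    The inverse of 6 mod 7 is 6 (since 6·6 = 36 = 5·7 + 1), so t ≡ 6·6 = 36 ≡ 1 (mod 7).
    Then x = 63 + 76·1 = 139, valid modulo lcm(76, 7) = 532: x ≡ 139 (mod 532).
  Combine with x ≡ 14 (mod 17); new modulus lcm = 9044.
    Write x = 139 + 532·t and substitute into x ≡ 14 (mod 17): 532·t ≡ 14 − 139 = -125 (mod 17).
    Reduce coefficients mod 17: 5·t ≡ 11 (mod 17).
    The inverse of 5 mod 17 is 7 (since 5·7 = 35 = 2·17 + 1), so t ≡ 7·11 = 77 ≡ 9 (mod 17).
    Then x = 139 + 532·9 = 4927, valid modulo lcm(532, 17) = 9044: x ≡ 4927 (mod 9044).
Verify against each original: 4927 mod 19 = 6, 4927 mod 4 = 3, 4927 mod 7 = 6, 4927 mod 17 = 14.

x ≡ 4927 (mod 9044).


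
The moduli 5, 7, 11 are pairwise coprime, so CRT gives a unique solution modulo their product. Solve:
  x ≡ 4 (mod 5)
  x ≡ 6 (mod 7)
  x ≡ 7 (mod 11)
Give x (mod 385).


Moduli 5, 7, 11 are pairwise coprime; by CRT there is a unique solution modulo M = 5 · 7 · 11 = 385.
Solve pairwise, accumulating the modulus:
  Start with x ≡ 4 (mod 5).
  Combine with x ≡ 6 (mod 7): since gcd(5, 7) = 1, we get a unique residue mod 35.
    Write x = 4 + 5·t and substitute into x ≡ 6 (mod 7): 5·t ≡ 6 − 4 = 2 (mod 7).
    The inverse of 5 mod 7 is 3 (since 5·3 = 15 = 2·7 + 1), so t ≡ 3·2 = 6 ≡ 6 (mod 7).
    Then x = 4 + 5·6 = 34, valid modulo lcm(5, 7) = 35: x ≡ 34 (mod 35).
  Combine with x ≡ 7 (mod 11): since gcd(35, 11) = 1, we get a unique residue mod 385.
    Write x = 34 + 35·t and substitute into x ≡ 7 (mod 11): 35·t ≡ 7 − 34 = -27 (mod 11).
    Reduce coefficients mod 11: 2·t ≡ 6 (mod 11).
    The inverse of 2 mod 11 is 6 (since 2·6 = 12 = 1·11 + 1), so t ≡ 6·6 = 36 ≡ 3 (mod 11).
    Then x = 34 + 35·3 = 139, valid modulo lcm(35, 11) = 385: x ≡ 139 (mod 385).
Verify: 139 mod 5 = 4 ✓, 139 mod 7 = 6 ✓, 139 mod 11 = 7 ✓.

x ≡ 139 (mod 385).


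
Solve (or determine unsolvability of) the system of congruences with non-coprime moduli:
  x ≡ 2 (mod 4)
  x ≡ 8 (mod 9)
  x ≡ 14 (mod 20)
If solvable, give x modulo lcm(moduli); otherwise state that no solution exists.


Moduli 4, 9, 20 are not pairwise coprime, so CRT works modulo lcm(m_i) when all pairwise compatibility conditions hold.
Pairwise compatibility: gcd(m_i, m_j) must divide a_i - a_j for every pair.
Merge one congruence at a time:
  Start: x ≡ 2 (mod 4).
  Combine with x ≡ 8 (mod 9): gcd(4, 9) = 1; 8 - 2 = 6, which IS divisible by 1, so compatible.
    Write x = 2 + 4·t and substitute into x ≡ 8 (mod 9): 4·t ≡ 8 − 2 = 6 (mod 9).
    The inverse of 4 mod 9 is 7 (since 4·7 = 28 = 3·9 + 1), so t ≡ 7·6 = 42 ≡ 6 (mod 9).
    Then x = 2 + 4·6 = 26, valid modulo lcm(4, 9) = 36: x ≡ 26 (mod 36).
  Combine with x ≡ 14 (mod 20): gcd(36, 20) = 4; 14 - 26 = -12, which IS divisible by 4, so compatible.
    Write x = 26 + 36·t and substitute into x ≡ 14 (mod 20): 36·t ≡ 14 − 26 = -12 (mod 20).
    Divide the congruence (and modulus) by g = 4: 9·t ≡ -3 (mod 5).
    Reduce coefficients mod 5: 4·t ≡ 2 (mod 5).
    The inverse of 4 mod 5 is 4 (since 4·4 = 16 = 3·5 + 1), so t ≡ 4·2 = 8 ≡ 3 (mod 5).
    Then x = 26 + 36·3 = 134, valid modulo lcm(36, 20) = 180: x ≡ 134 (mod 180).
Verify: 134 mod 4 = 2, 134 mod 9 = 8, 134 mod 20 = 14.

x ≡ 134 (mod 180).


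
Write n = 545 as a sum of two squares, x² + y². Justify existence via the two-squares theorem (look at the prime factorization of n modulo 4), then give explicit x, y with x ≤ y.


Step 1: Factor n = 545 = 5 · 109.
Step 2: Check the mod-4 condition on each prime factor: 5 ≡ 1 (mod 4), exponent 1; 109 ≡ 1 (mod 4), exponent 1.
All primes ≡ 3 (mod 4) appear to even exponent (or don't appear), so by the two-squares theorem n IS expressible as a sum of two squares.
Step 3: Build a representation. Here n = 5 · 109 is a product of primes ≡ 1 (mod 4). Each prime p ≡ 1 (mod 4) is itself a sum of two squares; find a² by testing p − a² for a perfect square:
  5: 5 − 1² = 4 = 2² ⇒ 5 = 1² + 2².
  109: 109 − 1² = 108, 109 − 2² = 105, 109 − 3² = 100 = 10² ⇒ 109 = 3² + 10².
  Combine using the Brahmagupta–Fibonacci identity (a² + b²)(c² + d²) = (ac − bd)² + (ad + bc)² = (ac + bd)² + (ad − bc)²:
  5 · 109 = 545: from (1² + 2²)(3² + 10²), take (1·3 − 2·10, 1·10 + 2·3) = (3 − 20, 10 + 6) = (-17, 16); dropping signs (only squares matter) gives (17, 16); check 17² + 16² = 289 + 256 = 545 ✓.
Step 4: Order so x ≤ y and verify: 16² + 17² = 256 + 289 = 545 = n. ✓

n = 545 = 16² + 17² (one valid representation with x ≤ y).


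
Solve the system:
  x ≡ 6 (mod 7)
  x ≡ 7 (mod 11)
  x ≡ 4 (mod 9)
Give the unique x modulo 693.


Moduli 7, 11, 9 are pairwise coprime; by CRT there is a unique solution modulo M = 7 · 11 · 9 = 693.
Solve pairwise, accumulating the modulus:
  Start with x ≡ 6 (mod 7).
  Combine with x ≡ 7 (mod 11): since gcd(7, 11) = 1, we get a unique residue mod 77.
    Write x = 6 + 7·t and substitute into x ≡ 7 (mod 11): 7·t ≡ 7 − 6 = 1 (mod 11).
    The inverse of 7 mod 11 is 8 (since 7·8 = 56 = 5·11 + 1), so t ≡ 8·1 = 8 ≡ 8 (mod 11).
    Then x = 6 + 7·8 = 62, valid modulo lcm(7, 11) = 77: x ≡ 62 (mod 77).
  Combine with x ≡ 4 (mod 9): since gcd(77, 9) = 1, we get a unique residue mod 693.
    Write x = 62 + 77·t and substitute into x ≡ 4 (mod 9): 77·t ≡ 4 − 62 = -58 (mod 9).
    Reduce coefficients mod 9: 5·t ≡ 5 (mod 9).
    The inverse of 5 mod 9 is 2 (since 5·2 = 10 = 1·9 + 1), so t ≡ 2·5 = 10 ≡ 1 (mod 9).
    Then x = 62 + 77·1 = 139, valid modulo lcm(77, 9) = 693: x ≡ 139 (mod 693).
Verify: 139 mod 7 = 6 ✓, 139 mod 11 = 7 ✓, 139 mod 9 = 4 ✓.

x ≡ 139 (mod 693).


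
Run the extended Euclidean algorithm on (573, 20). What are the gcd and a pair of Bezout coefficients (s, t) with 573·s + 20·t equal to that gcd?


Euclidean algorithm on (573, 20) — divide until remainder is 0:
  573 = 28 · 20 + 13
  20 = 1 · 13 + 7
  13 = 1 · 7 + 6
  7 = 1 · 6 + 1
  6 = 6 · 1 + 0
gcd(573, 20) = 1.
Track Bezout coefficients alongside the remainders: start with r₀ = 573 = a·1 + b·0 (s = 1, t = 0) and r₁ = 20 = a·0 + b·1 (s = 0, t = 1); each new remainder r_{k+1} = r_{k-1} − q_k·r_k inherits s_{k+1} = s_{k-1} − q_k·s_k, t_{k+1} = t_{k-1} − q_k·t_k, so r_k = a·s_k + b·t_k at every step:
  q = 28: r = 13, s = 1 − 28·0 = 1, t = 0 − 28·1 = -28  (check: 573·1 + 20·(-28) = 13)
  q = 1: r = 7, s = 0 − 1·1 = -1, t = 1 − 1·(-28) = 29  (check: 573·(-1) + 20·29 = 7)
  q = 1: r = 6, s = 1 − 1·(-1) = 2, t = -28 − 1·29 = -57  (check: 573·2 + 20·(-57) = 6)
  q = 1: r = 1, s = -1 − 1·2 = -3, t = 29 − 1·(-57) = 86  (check: 573·(-3) + 20·86 = 1)
The row with r = 1 (the gcd) gives the Bezout coefficients s = -3, t = 86.
Result: 573 · (-3) + 20 · (86) = 1.

gcd(573, 20) = 1; s = -3, t = 86 (check: 573·(-3) + 20·86 = 1).


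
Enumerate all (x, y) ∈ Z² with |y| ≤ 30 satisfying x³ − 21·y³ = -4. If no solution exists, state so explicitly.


The equation is x³ - 21y³ = -4. For fixed y, x³ = 21·y³ − 4, so a solution requires the RHS to be a perfect cube.
Strategy: iterate y from -30 to 30, compute RHS = 21·y³ − 4, and check whether it is a (positive or negative) perfect cube.
Check small values of y:
  y = 0: RHS = -4 is not a perfect cube.
  y = 1: RHS = 17 is not a perfect cube.
  y = -1: RHS = -25 is not a perfect cube.
  y = 2: RHS = 164 is not a perfect cube.
  y = -2: RHS = -172 is not a perfect cube.
  y = 3: RHS = 563 is not a perfect cube.
  y = -3: RHS = -571 is not a perfect cube.
Continuing the search up to |y| = 30 finds no solutions either.
No (x, y) in the scanned range satisfies the equation.

No integer solutions with |y| ≤ 30.


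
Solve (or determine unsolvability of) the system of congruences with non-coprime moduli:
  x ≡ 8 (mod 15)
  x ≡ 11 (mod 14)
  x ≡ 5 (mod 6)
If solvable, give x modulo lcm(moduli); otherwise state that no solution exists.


Moduli 15, 14, 6 are not pairwise coprime, so CRT works modulo lcm(m_i) when all pairwise compatibility conditions hold.
Pairwise compatibility: gcd(m_i, m_j) must divide a_i - a_j for every pair.
Merge one congruence at a time:
  Start: x ≡ 8 (mod 15).
  Combine with x ≡ 11 (mod 14): gcd(15, 14) = 1; 11 - 8 = 3, which IS divisible by 1, so compatible.
    Write x = 8 + 15·t and substitute into x ≡ 11 (mod 14): 15·t ≡ 11 − 8 = 3 (mod 14).
    Reduce coefficients mod 14: 1·t ≡ 3 (mod 14).
    So t ≡ 3 (mod 14).
    Then x = 8 + 15·3 = 53, valid modulo lcm(15, 14) = 210: x ≡ 53 (mod 210).
  Combine with x ≡ 5 (mod 6): gcd(210, 6) = 6; 5 - 53 = -48, which IS divisible by 6, so compatible.
    Write x = 53 + 210·t and substitute into x ≡ 5 (mod 6): 210·t ≡ 5 − 53 = -48 (mod 6).
    Divide the congruence (and modulus) by g = 6: 35·t ≡ -8 (mod 1).
    Modulo 1 every t works; take t = 0.
    Then x = 53 + 210·0 = 53, valid modulo lcm(210, 6) = 210: x ≡ 53 (mod 210).
Verify: 53 mod 15 = 8, 53 mod 14 = 11, 53 mod 6 = 5.

x ≡ 53 (mod 210).


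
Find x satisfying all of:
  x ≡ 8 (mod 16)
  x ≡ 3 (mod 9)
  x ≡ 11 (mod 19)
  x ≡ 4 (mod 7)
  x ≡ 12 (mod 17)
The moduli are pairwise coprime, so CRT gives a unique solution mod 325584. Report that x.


Product of moduli M = 16 · 9 · 19 · 7 · 17 = 325584.
Merge one congruence at a time:
  Start: x ≡ 8 (mod 16).
  Combine with x ≡ 3 (mod 9); new modulus lcm = 144.
    Write x = 8 + 16·t and substitute into x ≡ 3 (mod 9): 16·t ≡ 3 − 8 = -5 (mod 9).
    Reduce coefficients mod 9: 7·t ≡ 4 (mod 9).
    The inverse of 7 mod 9 is 4 (since 7·4 = 28 = 3·9 + 1), so t ≡ 4·4 = 16 ≡ 7 (mod 9).
    Then x = 8 + 16·7 = 120, valid modulo lcm(16, 9) = 144: x ≡ 120 (mod 144).
  Combine with x ≡ 11 (mod 19); new modulus lcm = 2736.
    Write x = 120 + 144·t and substitute into x ≡ 11 (mod 19): 144·t ≡ 11 − 120 = -109 (mod 19).
    Reduce coefficients mod 19: 11·t ≡ 5 (mod 19).
    The inverse of 11 mod 19 is 7 (since 11·7 = 77 = 4·19 + 1), so t ≡ 7·5 = 35 ≡ 16 (mod 19).
    Then x = 120 + 144·16 = 2424, valid modulo lcm(144, 19) = 2736: x ≡ 2424 (mod 2736).
  Combine with x ≡ 4 (mod 7); new modulus lcm = 19152.
    Write x = 2424 + 2736·t and substitute into x ≡ 4 (mod 7): 2736·t ≡ 4 − 2424 = -2420 (mod 7).
    Reduce coefficients mod 7: 6·t ≡ 2 (mod 7).
    The inverse of 6 mod 7 is 6 (since 6·6 = 36 = 5·7 + 1), so t ≡ 6·2 = 12 ≡ 5 (mod 7).
    Then x = 2424 + 2736·5 = 16104, valid modulo lcm(2736, 7) = 19152: x ≡ 16104 (mod 19152).
  Combine with x ≡ 12 (mod 17); new modulus lcm = 325584.
    Write x = 16104 + 19152·t and substitute into x ≡ 12 (mod 17): 19152·t ≡ 12 − 16104 = -16092 (mod 17).
    Reduce coefficients mod 17: 10·t ≡ 7 (mod 17).
    The inverse of 10 mod 17 is 12 (since 10·12 = 120 = 7·17 + 1), so t ≡ 12·7 = 84 ≡ 16 (mod 17).
    Then x = 16104 + 19152·16 = 322536, valid modulo lcm(19152, 17) = 325584: x ≡ 322536 (mod 325584).
Verify against each original: 322536 mod 16 = 8, 322536 mod 9 = 3, 322536 mod 19 = 11, 322536 mod 7 = 4, 322536 mod 17 = 12.

x ≡ 322536 (mod 325584).


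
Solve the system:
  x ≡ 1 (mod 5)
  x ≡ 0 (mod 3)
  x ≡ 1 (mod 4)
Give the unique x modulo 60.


Moduli 5, 3, 4 are pairwise coprime; by CRT there is a unique solution modulo M = 5 · 3 · 4 = 60.
Solve pairwise, accumulating the modulus:
  Start with x ≡ 1 (mod 5).
  Combine with x ≡ 0 (mod 3): since gcd(5, 3) = 1, we get a unique residue mod 15.
    Write x = 1 + 5·t and substitute into x ≡ 0 (mod 3): 5·t ≡ 0 − 1 = -1 (mod 3).
    Reduce coefficients mod 3: 2·t ≡ 2 (mod 3).
    The inverse of 2 mod 3 is 2 (since 2·2 = 4 = 1·3 + 1), so t ≡ 2·2 = 4 ≡ 1 (mod 3).
    Then x = 1 + 5·1 = 6, valid modulo lcm(5, 3) = 15: x ≡ 6 (mod 15).
  Combine with x ≡ 1 (mod 4): since gcd(15, 4) = 1, we get a unique residue mod 60.
    Write x = 6 + 15·t and substitute into x ≡ 1 (mod 4): 15·t ≡ 1 − 6 = -5 (mod 4).
    Reduce coefficients mod 4: 3·t ≡ 3 (mod 4).
    The inverse of 3 mod 4 is 3 (since 3·3 = 9 = 2·4 + 1), so t ≡ 3·3 = 9 ≡ 1 (mod 4).
    Then x = 6 + 15·1 = 21, valid modulo lcm(15, 4) = 60: x ≡ 21 (mod 60).
Verify: 21 mod 5 = 1 ✓, 21 mod 3 = 0 ✓, 21 mod 4 = 1 ✓.

x ≡ 21 (mod 60).


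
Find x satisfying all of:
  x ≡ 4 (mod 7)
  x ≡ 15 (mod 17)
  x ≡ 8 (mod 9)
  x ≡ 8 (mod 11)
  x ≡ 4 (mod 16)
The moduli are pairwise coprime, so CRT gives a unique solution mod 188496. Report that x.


Product of moduli M = 7 · 17 · 9 · 11 · 16 = 188496.
Merge one congruence at a time:
  Start: x ≡ 4 (mod 7).
  Combine with x ≡ 15 (mod 17); new modulus lcm = 119.
    Write x = 4 + 7·t and substitute into x ≡ 15 (mod 17): 7·t ≡ 15 − 4 = 11 (mod 17).
    The inverse of 7 mod 17 is 5 (since 7·5 = 35 = 2·17 + 1), so t ≡ 5·11 = 55 ≡ 4 (mod 17).
    Then x = 4 + 7·4 = 32, valid modulo lcm(7, 17) = 119: x ≡ 32 (mod 119).
  Combine with x ≡ 8 (mod 9); new modulus lcm = 1071.
    Write x = 32 + 119·t and substitute into x ≡ 8 (mod 9): 119·t ≡ 8 − 32 = -24 (mod 9).
    Reduce coefficients mod 9: 2·t ≡ 3 (mod 9).
    The inverse of 2 mod 9 is 5 (since 2·5 = 10 = 1·9 + 1), so t ≡ 5·3 = 15 ≡ 6 (mod 9).
    Then x = 32 + 119·6 = 746, valid modulo lcm(119, 9) = 1071: x ≡ 746 (mod 1071).
  Combine with x ≡ 8 (mod 11); new modulus lcm = 11781.
    Write x = 746 + 1071·t and substitute into x ≡ 8 (mod 11): 1071·t ≡ 8 − 746 = -738 (mod 11).
    Reduce coefficients mod 11: 4·t ≡ 10 (mod 11).
    The inverse of 4 mod 11 is 3 (since 4·3 = 12 = 1·11 + 1), so t ≡ 3·10 = 30 ≡ 8 (mod 11).
    Then x = 746 + 1071·8 = 9314, valid modulo lcm(1071, 11) = 11781: x ≡ 9314 (mod 11781).
  Combine with x ≡ 4 (mod 16); new modulus lcm = 188496.
    Write x = 9314 + 11781·t and substitute into x ≡ 4 (mod 16): 11781·t ≡ 4 − 9314 = -9310 (mod 16).
    Reduce coefficients mod 16: 5·t ≡ 2 (mod 16).
    The inverse of 5 mod 16 is 13 (since 5·13 = 65 = 4·16 + 1), so t ≡ 13·2 = 26 ≡ 10 (mod 16).
    Then x = 9314 + 11781·10 = 127124, valid modulo lcm(11781, 16) = 188496: x ≡ 127124 (mod 188496).
Verify against each original: 127124 mod 7 = 4, 127124 mod 17 = 15, 127124 mod 9 = 8, 127124 mod 11 = 8, 127124 mod 16 = 4.

x ≡ 127124 (mod 188496).
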